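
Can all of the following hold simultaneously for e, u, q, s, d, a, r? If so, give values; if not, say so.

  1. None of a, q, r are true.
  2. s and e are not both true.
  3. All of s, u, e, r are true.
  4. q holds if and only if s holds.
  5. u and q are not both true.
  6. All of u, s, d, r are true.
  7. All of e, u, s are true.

Case r = True:
  Constraint (1) is violated (r=T) — contradiction.
Case r = False:
  Constraint (3) is violated (r=F) — contradiction.
Both cases fail — unsatisfiable.

Unsatisfiable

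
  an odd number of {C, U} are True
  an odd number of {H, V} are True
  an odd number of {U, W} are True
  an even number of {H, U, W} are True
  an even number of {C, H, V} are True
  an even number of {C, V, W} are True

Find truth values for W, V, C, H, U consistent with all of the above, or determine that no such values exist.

W: True; V: False; C: True; H: True; U: False

{C, U}: 1 true → odd ✓
{H, V}: 1 true → odd ✓
{U, W}: 1 true → odd ✓
{H, U, W}: 2 true → even ✓
{C, H, V}: 2 true → even ✓
{C, V, W}: 2 true → even ✓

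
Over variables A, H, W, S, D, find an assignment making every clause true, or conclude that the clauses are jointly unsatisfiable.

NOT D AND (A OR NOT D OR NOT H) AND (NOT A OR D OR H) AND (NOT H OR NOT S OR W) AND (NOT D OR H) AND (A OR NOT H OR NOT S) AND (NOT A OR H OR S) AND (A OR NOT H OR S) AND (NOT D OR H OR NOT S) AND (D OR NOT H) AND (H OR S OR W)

A = False, H = False, W = True, S = False, D = False

Unit clause (NOT D) forces D = False.
In (D OR NOT H) only NOT H is left, so H = False.
In (NOT A OR D OR H) only NOT A is left, so A = False.
Set W = True.
Set S = False.
All clauses satisfied.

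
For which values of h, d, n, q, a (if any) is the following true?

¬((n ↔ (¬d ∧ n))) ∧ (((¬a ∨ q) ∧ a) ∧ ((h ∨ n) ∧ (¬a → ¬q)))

h: False; d: True; n: True; q: True; a: True

  ¬((n ↔ (¬d ∧ n))) = True
    n ↔ (¬d ∧ n) = False
      ¬d ∧ n = False
        ¬d = False
  ((¬a ∨ q) ∧ a) ∧ ((h ∨ n) ∧ (¬a → ¬q)) = True
    (¬a ∨ q) ∧ a = True
      ¬a ∨ q = True
        ¬a = False
    (h ∨ n) ∧ (¬a → ¬q) = True
      h ∨ n = True
      ¬a → ¬q = True
        ¬a = False
        ¬q = False
Both conjuncts True, so the formula holds.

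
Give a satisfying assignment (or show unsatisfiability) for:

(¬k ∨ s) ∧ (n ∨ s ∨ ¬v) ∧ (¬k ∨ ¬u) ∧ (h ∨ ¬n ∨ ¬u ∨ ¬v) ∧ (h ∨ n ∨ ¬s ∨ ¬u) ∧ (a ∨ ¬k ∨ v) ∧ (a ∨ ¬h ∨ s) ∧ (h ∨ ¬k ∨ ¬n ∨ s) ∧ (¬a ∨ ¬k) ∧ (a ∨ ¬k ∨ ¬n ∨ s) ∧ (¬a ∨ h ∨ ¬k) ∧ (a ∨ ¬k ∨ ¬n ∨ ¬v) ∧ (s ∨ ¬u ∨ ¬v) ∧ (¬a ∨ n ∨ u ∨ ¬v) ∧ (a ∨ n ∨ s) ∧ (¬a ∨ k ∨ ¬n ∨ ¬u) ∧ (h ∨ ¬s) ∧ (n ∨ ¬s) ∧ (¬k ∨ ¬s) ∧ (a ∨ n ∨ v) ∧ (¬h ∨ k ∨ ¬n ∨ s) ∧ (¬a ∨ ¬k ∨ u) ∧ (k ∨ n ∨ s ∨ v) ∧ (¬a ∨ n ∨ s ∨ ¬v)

s = True; u = False; n = True; a = True; k = False; v = True; h = True

Set s = True.
  then (h ∨ ¬s) forces h = True.
  then (n ∨ ¬s) forces n = True.
  then (¬k ∨ ¬s) forces k = False.
Set u = False.
Set a = True.
Set v = True.
All clauses satisfied.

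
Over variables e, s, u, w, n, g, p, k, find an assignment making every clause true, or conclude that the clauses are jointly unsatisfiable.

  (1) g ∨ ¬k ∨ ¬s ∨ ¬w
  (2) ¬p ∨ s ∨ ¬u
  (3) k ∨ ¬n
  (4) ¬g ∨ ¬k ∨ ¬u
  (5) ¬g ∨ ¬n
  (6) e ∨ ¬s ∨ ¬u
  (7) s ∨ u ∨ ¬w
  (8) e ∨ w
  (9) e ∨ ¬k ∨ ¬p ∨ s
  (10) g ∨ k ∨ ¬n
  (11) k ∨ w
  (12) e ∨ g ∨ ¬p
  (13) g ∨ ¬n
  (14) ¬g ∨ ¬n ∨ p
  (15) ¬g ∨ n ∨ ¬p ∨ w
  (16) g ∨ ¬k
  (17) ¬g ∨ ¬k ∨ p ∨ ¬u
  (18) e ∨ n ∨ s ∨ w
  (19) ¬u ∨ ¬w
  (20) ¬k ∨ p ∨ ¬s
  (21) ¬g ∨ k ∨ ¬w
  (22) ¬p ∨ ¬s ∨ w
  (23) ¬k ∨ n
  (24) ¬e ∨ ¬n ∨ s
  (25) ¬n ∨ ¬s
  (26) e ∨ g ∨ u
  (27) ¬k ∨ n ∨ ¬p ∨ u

e = True, s = True, u = False, w = True, n = False, g = False, p = True, k = False

Set e = True.
Try s = False:
  (¬e ∨ ¬n ∨ s) forces n = False.
  (¬k ∨ n) forces k = False.
  (k ∨ w) forces w = True.
  (s ∨ u ∨ ¬w) forces u = True.
  clause (¬u ∨ ¬w) is falsified — backtrack.
So s = True.
  then (¬n ∨ ¬s) forces n = False.
  then (¬k ∨ n) forces k = False.
  then (k ∨ w) forces w = True.
  then (¬u ∨ ¬w) forces u = False.
  then (¬g ∨ k ∨ ¬w) forces g = False.
Set p = True.
All clauses satisfied.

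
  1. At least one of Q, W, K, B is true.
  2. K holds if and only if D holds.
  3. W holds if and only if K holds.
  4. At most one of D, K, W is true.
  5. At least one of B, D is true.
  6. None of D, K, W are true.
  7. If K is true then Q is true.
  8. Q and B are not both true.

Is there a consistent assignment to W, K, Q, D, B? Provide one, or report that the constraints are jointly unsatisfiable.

W = False; K = False; Q = False; D = False; B = True

  (1) {Q, W, K, B}: 1 true — at least one ✓
  (2) K=F, D=F — same ✓
  (3) W=F, K=F — same ✓
  (4) {D, K, W}: 0 true — at most one ✓
  (5) {B, D}: 1 true — at least one ✓
  (6) {D, K, W}: 0 true — none ✓
  (7) K=F ⇒ Q: vacuous ✓
  (8) Q=F, B=T — not both ✓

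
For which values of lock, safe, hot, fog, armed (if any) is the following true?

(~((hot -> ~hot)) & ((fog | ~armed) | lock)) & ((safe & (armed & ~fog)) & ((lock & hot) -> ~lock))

Case hot = True: the formula simplifies to ((fog | ~armed) | lock) & ((safe & (armed & ~fog)) & (lock -> ~lock)).
  lock = True: the conjunct lock -> ~lock becomes True -> ~True = False.
  lock = False: simplifies to (fog | ~armed) & (safe & (armed & ~fog)).
    fog = True: the conjunct ~fog is False.
    fog = False: simplifies to ~armed & (safe & armed).
      armed = True: the conjunct ~armed is False.
      armed = False: the conjunct armed is False.
Case hot = False: the conjunct ~((hot -> ~hot)) becomes ~((False -> True)) = False.
Both cases fail — unsatisfiable.

Unsatisfiable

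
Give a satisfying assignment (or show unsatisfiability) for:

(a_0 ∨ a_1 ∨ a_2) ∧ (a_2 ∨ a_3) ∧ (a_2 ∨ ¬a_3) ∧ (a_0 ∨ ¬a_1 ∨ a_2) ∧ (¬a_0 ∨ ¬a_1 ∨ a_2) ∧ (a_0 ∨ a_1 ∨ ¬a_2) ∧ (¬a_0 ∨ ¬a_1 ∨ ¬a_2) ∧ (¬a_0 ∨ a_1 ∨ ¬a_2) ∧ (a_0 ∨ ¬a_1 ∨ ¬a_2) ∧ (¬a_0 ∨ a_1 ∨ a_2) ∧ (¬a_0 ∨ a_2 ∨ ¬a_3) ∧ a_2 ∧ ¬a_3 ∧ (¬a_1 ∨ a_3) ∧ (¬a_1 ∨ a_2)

Case a_2 = True:
  (¬a_3) forces a_3 = False.
  (¬a_1 ∨ a_3) forces a_1 = False.
  (a_0 ∨ a_1 ∨ ¬a_2) forces a_0 = True.
  Clause (¬a_0 ∨ a_1 ∨ ¬a_2) is falsified — contradiction.
Case a_2 = False:
  Clause (a_2) is falsified — contradiction.
Both cases fail, so the formula is unsatisfiable.

Unsatisfiable — no assignment works.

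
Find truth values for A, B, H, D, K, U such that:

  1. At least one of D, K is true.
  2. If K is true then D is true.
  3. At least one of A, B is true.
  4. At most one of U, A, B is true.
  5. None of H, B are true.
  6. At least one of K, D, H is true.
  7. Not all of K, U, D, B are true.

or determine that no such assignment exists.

A=T, B=F, H=F, D=T, K=F, U=F

  (1) {D, K}: 1 true — at least one ✓
  (2) K=F ⇒ D: vacuous ✓
  (3) {A, B}: 1 true — at least one ✓
  (4) {U, A, B}: 1 true — at most one ✓
  (5) {H, B}: 0 true — none ✓
  (6) {K, D, H}: 1 true — at least one ✓
  (7) {K, U, D, B}: 1/4 true — not all ✓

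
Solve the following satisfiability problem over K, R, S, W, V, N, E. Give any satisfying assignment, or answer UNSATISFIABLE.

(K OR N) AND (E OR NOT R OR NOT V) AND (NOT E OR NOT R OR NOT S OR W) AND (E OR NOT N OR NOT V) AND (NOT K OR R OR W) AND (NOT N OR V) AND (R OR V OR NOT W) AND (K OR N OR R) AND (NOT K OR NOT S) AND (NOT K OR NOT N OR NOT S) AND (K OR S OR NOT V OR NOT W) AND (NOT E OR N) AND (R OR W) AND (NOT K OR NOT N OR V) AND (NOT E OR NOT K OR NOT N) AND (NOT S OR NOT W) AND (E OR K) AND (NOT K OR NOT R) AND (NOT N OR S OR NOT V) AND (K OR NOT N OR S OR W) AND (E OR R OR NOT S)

K=T, R=F, S=F, W=T, V=T, N=F, E=F

Set K = True.
  then (NOT K OR NOT S) forces S = False.
  then (NOT K OR NOT R) forces R = False.
  then (NOT K OR R OR W) forces W = True.
  then (R OR V OR NOT W) forces V = True.
  then (NOT N OR S OR NOT V) forces N = False.
  then (NOT E OR N) forces E = False.
All clauses satisfied.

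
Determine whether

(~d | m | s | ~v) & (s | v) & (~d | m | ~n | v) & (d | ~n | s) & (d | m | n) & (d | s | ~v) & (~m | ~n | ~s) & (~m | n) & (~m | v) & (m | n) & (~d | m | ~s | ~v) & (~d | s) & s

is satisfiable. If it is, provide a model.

Unit clause (s) forces s = True.
Set d = False.
Try m = True:
  (~m | ~n | ~s) forces n = False.
  clause (~m | n) is falsified — backtrack.
So m = False.
  then (d | m | n) forces n = True.
Set v = False.
All clauses satisfied.

s = True, d = False, m = False, n = True, v = False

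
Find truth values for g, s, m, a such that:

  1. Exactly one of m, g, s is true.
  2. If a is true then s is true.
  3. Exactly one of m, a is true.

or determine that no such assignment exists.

g = False; s = True; m = False; a = True

  (1) {m, g, s}: 1 true — exactly one ✓
  (2) a=T ⇒ s: T ✓
  (3) {m, a}: 1 true — exactly one ✓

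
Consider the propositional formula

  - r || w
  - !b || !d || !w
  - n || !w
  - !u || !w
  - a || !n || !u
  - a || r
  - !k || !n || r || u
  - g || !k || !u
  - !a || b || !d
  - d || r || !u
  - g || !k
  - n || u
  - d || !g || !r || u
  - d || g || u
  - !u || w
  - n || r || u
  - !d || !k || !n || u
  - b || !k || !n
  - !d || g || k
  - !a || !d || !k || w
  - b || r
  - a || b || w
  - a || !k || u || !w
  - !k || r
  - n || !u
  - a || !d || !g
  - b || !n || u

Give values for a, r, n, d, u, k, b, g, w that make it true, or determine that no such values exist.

Set a = True.
Set r = True.
Try n = False:
  (n || !w) forces w = False.
  (n || u) forces u = True.
  clause (!u || w) is falsified — backtrack.
So n = True.
Set d = True.
  then (!a || b || !d) forces b = True.
  then (!b || !d || !w) forces w = False.
  then (!u || w) forces u = False.
  then (!d || !k || !n || u) forces k = False.
  then (!d || g || k) forces g = True.
All clauses satisfied.

a = True; r = True; n = True; d = True; u = False; k = False; b = True; g = True; w = False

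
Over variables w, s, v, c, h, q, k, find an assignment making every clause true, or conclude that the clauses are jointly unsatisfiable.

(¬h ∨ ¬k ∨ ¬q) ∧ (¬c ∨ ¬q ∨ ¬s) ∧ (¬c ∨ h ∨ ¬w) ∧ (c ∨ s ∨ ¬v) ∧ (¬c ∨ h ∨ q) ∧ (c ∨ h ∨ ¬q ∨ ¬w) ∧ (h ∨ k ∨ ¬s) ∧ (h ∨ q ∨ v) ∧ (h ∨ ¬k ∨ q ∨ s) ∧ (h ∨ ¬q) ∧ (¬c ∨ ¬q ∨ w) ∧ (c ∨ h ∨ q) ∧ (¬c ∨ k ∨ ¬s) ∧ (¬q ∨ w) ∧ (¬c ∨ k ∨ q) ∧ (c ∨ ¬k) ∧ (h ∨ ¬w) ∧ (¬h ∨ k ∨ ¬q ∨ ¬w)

Set w = True.
  then (h ∨ ¬w) forces h = True.
Set s = False.
Set v = False.
Set c = False.
  then (c ∨ ¬k) forces k = False.
  then (¬h ∨ k ∨ ¬q ∨ ¬w) forces q = False.
All clauses satisfied.

w: True, s: False, v: False, c: False, h: True, q: False, k: False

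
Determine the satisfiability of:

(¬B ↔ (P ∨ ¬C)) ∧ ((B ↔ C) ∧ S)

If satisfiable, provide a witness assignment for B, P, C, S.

B: False; P: True; C: False; S: True

  ¬B ↔ (P ∨ ¬C) = True
    ¬B = True
    P ∨ ¬C = True
      ¬C = True
  (B ↔ C) ∧ S = True
    B ↔ C = True
Both conjuncts True, so the formula holds.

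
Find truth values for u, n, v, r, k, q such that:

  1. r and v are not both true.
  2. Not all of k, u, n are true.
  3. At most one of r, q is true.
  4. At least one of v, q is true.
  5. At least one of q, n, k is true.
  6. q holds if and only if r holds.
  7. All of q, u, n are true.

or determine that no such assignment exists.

UNSATISFIABLE

Case q = True:
  (3) with q=T forces r = False.
  Constraint (6) is violated (q=T, r=F) — contradiction.
Case q = False:
  Constraint (7) is violated (q=F) — contradiction.
Both cases fail — unsatisfiable.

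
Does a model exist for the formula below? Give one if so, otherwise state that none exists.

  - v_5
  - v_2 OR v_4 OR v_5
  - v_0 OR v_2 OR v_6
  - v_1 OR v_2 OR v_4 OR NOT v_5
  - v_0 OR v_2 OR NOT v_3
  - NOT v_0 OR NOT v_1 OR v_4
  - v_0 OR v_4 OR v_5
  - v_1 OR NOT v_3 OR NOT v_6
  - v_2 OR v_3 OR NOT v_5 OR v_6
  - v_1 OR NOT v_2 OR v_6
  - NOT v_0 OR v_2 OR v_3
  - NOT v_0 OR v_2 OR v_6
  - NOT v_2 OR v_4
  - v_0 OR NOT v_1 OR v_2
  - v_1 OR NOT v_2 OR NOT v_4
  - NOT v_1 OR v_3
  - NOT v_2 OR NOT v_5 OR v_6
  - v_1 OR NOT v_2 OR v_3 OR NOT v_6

v_0 = False, v_1 = False, v_2 = False, v_3 = False, v_4 = True, v_5 = True, v_6 = True

Unit clause (v_5) forces v_5 = True.
Set v_0 = False.
Set v_1 = False.
Try v_2 = True:
  (v_1 OR NOT v_2 OR v_6) forces v_6 = True.
  (v_1 OR NOT v_3 OR NOT v_6) forces v_3 = False.
  clause (v_1 OR NOT v_2 OR v_3 OR NOT v_6) is falsified — backtrack.
So v_2 = False.
  then (v_0 OR v_2 OR v_6) forces v_6 = True.
  then (v_1 OR v_2 OR v_4 OR NOT v_5) forces v_4 = True.
  then (v_0 OR v_2 OR NOT v_3) forces v_3 = False.
All clauses satisfied.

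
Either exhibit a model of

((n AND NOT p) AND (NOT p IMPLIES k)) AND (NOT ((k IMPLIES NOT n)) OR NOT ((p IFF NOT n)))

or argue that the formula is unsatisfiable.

k: True; n: True; p: False

  (n AND NOT p) AND (NOT p IMPLIES k) = True
    n AND NOT p = True
      NOT p = True
    NOT p IMPLIES k = True
      NOT p = True
  NOT ((k IMPLIES NOT n)) OR NOT ((p IFF NOT n)) = True
    NOT ((k IMPLIES NOT n)) = True
      k IMPLIES NOT n = False
        NOT n = False
    NOT ((p IFF NOT n)) = False
      p IFF NOT n = True
        NOT n = False
Both conjuncts True, so the formula holds.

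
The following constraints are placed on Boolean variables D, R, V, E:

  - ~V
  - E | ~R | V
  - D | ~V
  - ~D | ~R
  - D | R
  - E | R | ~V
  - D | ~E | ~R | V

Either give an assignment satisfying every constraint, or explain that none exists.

Unit clause (~V) forces V = False.
Try D = False:
  (D | R) forces R = True.
  (E | ~R | V) forces E = True.
  clause (D | ~E | ~R | V) is falsified — backtrack.
So D = True.
  then (~D | ~R) forces R = False.
Set E = True.
Check each clause:
  (~V): ~V holds.
  (E | ~R | V): E holds.
  (D | ~V): D holds.
  (~D | ~R): ~R holds.
  (D | R): D holds.
  (E | R | ~V): E holds.
  (D | ~E | ~R | V): D holds.
All clauses satisfied.

D = True, R = False, V = False, E = True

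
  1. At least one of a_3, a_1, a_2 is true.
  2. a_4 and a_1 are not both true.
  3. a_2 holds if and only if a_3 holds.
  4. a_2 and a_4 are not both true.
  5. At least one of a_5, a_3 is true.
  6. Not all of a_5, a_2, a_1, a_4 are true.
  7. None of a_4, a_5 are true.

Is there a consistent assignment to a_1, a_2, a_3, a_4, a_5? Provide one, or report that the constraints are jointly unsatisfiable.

a_1 = False; a_2 = True; a_3 = True; a_4 = False; a_5 = False

  (1) {a_3, a_1, a_2}: 2 true — at least one ✓
  (2) a_4=F, a_1=F — not both ✓
  (3) a_2=T, a_3=T — same ✓
  (4) a_2=T, a_4=F — not both ✓
  (5) {a_5, a_3}: 1 true — at least one ✓
  (6) {a_5, a_2, a_1, a_4}: 1/4 true — not all ✓
  (7) {a_4, a_5}: 0 true — none ✓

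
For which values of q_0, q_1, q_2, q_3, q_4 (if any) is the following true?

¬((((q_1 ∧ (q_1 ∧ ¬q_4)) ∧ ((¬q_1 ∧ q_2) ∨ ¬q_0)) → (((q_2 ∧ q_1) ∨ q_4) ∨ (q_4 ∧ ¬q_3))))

q_0: False, q_1: True, q_2: False, q_3: False, q_4: False

  ¬((((q_1 ∧ (q_1 ∧ ¬q_4)) ∧ ((¬q_1 ∧ q_2) ∨ ¬q_0)) → (((q_2 ∧ q_1) ∨ q_4) ∨ (q_4 ∧ ¬q_3)))) = True
    ((q_1 ∧ (q_1 ∧ ¬q_4)) ∧ ((¬q_1 ∧ q_2) ∨ ¬q_0)) → (((q_2 ∧ q_1) ∨ q_4) ∨ (q_4 ∧ ¬q_3)) = False
      (q_1 ∧ (q_1 ∧ ¬q_4)) ∧ ((¬q_1 ∧ q_2) ∨ ¬q_0) = True
        q_1 ∧ (q_1 ∧ ¬q_4) = True
          q_1 ∧ ¬q_4 = True
            ¬q_4 = True
        (¬q_1 ∧ q_2) ∨ ¬q_0 = True
          ¬q_1 ∧ q_2 = False
            ¬q_1 = False
          ¬q_0 = True
      ((q_2 ∧ q_1) ∨ q_4) ∨ (q_4 ∧ ¬q_3) = False
        (q_2 ∧ q_1) ∨ q_4 = False
          q_2 ∧ q_1 = False
        q_4 ∧ ¬q_3 = False
          ¬q_3 = True
The formula evaluates to True.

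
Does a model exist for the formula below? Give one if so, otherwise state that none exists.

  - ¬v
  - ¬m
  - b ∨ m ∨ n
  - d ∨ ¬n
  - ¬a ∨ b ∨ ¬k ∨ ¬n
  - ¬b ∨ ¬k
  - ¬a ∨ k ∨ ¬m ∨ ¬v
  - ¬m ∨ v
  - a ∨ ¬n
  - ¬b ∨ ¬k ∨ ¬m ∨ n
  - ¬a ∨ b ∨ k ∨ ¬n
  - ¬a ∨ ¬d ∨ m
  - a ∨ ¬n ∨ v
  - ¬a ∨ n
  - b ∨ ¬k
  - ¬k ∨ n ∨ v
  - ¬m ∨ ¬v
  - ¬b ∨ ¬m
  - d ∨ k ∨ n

k=F, d=T, a=F, n=F, v=F, b=T, m=F

Unit clause (¬v) forces v = False.
Unit clause (¬m) forces m = False.
Set k = False.
Try d = False:
  (d ∨ ¬n) forces n = False.
  clause (d ∨ k ∨ n) is falsified — backtrack.
So d = True.
  then (¬a ∨ ¬d ∨ m) forces a = False.
  then (a ∨ ¬n ∨ v) forces n = False.
  then (b ∨ m ∨ n) forces b = True.
All clauses satisfied.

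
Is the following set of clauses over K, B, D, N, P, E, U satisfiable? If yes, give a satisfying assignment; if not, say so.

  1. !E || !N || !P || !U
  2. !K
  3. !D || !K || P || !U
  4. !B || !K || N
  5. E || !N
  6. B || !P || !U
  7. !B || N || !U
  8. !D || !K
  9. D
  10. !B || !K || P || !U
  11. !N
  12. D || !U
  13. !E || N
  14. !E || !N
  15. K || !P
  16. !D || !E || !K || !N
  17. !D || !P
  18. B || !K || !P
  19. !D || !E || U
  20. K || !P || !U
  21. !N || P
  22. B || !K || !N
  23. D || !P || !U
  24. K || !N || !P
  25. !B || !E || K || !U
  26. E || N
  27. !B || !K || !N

The formula is unsatisfiable.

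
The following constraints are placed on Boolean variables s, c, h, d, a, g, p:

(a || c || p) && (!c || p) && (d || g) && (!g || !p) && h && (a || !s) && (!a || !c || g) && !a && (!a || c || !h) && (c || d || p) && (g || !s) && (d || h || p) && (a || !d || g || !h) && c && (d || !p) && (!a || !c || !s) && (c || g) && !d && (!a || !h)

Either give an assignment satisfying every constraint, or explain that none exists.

The formula is unsatisfiable.

Case c = True:
  (!c || p) forces p = True.
  (!g || !p) forces g = False.
  (d || g) forces d = True.
  Clause (!d) is falsified — contradiction.
Case c = False:
  Clause (c) is falsified — contradiction.
Both cases fail, so the formula is unsatisfiable.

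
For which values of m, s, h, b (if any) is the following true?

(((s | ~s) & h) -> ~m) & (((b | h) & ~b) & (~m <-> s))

m = False, s = True, h = True, b = False

  ((s | ~s) & h) -> ~m = True
    (s | ~s) & h = True
      s | ~s = True
        ~s = False
    ~m = True
  ((b | h) & ~b) & (~m <-> s) = True
    (b | h) & ~b = True
      b | h = True
      ~b = True
    ~m <-> s = True
      ~m = True
Both conjuncts True, so the formula holds.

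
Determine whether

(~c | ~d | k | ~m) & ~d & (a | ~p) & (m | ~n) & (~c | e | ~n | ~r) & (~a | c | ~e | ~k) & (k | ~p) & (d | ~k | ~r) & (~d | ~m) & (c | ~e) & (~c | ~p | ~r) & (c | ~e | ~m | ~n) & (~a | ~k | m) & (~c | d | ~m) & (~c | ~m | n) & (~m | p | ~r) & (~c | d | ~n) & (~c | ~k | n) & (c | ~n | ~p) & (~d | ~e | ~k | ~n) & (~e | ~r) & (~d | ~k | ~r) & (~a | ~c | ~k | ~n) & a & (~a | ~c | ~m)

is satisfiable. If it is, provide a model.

Unit clause (~d) forces d = False.
Unit clause (a) forces a = True.
Set r = False.
Set e = False.
Set k = True.
  then (~a | ~k | m) forces m = True.
  then (~c | d | ~m) forces c = False.
Set n = False.
Set p = False.
All clauses satisfied.

r = False; e = False; k = True; a = True; n = False; m = True; p = False; d = False; c = False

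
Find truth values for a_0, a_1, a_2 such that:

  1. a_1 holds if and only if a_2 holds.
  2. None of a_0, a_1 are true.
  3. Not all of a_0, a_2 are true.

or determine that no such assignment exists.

a_0: False; a_1: False; a_2: False

  (1) a_1=F, a_2=F — same ✓
  (2) {a_0, a_1}: 0 true — none ✓
  (3) {a_0, a_2}: 0/2 true — not all ✓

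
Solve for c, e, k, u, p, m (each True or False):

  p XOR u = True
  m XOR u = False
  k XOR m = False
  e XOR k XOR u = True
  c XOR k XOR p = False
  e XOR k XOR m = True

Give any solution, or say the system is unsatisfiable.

c = True, e = True, k = True, u = True, p = False, m = True

p XOR u = F XOR T = True ✓
m XOR u = T XOR T = False ✓
k XOR m = T XOR T = False ✓
e XOR k XOR u = T XOR T XOR T = True ✓
c XOR k XOR p = T XOR T XOR F = False ✓
e XOR k XOR m = T XOR T XOR T = True ✓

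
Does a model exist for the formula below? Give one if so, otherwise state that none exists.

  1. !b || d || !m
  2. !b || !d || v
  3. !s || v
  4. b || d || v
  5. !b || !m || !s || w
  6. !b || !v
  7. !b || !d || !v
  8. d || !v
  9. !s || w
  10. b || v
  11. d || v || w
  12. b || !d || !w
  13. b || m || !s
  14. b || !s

Set d = True.
Try s = True:
  (!s || v) forces v = True.
  (!b || !v) forces b = False.
  clause (b || !s) is falsified — backtrack.
So s = False.
Set m = True.
Set v = True.
  then (!b || !v) forces b = False.
  then (b || !d || !w) forces w = False.
All clauses satisfied.

d = True, s = False, m = True, v = True, w = False, b = False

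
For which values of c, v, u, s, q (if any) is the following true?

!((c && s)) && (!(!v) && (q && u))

c = False, v = True, u = True, s = True, q = True

  !((c && s)) = True
    c && s = False
  !(!v) && (q && u) = True
    !(!v) = True
      !v = False
    q && u = True
Both conjuncts True, so the formula holds.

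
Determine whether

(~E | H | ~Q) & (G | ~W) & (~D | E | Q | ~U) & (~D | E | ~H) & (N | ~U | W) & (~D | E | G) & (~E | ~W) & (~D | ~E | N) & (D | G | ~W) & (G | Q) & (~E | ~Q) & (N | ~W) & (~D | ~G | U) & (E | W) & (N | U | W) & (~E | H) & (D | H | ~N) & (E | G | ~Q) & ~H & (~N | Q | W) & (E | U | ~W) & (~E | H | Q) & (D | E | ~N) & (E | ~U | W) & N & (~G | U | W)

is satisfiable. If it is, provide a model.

Q: True, G: True, H: False, E: False, W: True, N: True, D: True, U: True

Unit clause (~H) forces H = False.
Unit clause (N) forces N = True.
In (~E | H) only ~E is left, so E = False.
In (D | H | ~N) only D is left, so D = True.
In (~D | E | G) only G is left, so G = True.
In (~D | ~G | U) only U is left, so U = True.
In (E | W) only W is left, so W = True.
In (~D | E | Q | ~U) only Q is left, so Q = True.
All clauses satisfied.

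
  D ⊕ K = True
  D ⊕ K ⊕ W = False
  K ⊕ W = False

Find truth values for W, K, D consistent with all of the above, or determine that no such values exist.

W = True, K = True, D = False

D ⊕ K = F ⊕ T = True ✓
D ⊕ K ⊕ W = F ⊕ T ⊕ T = False ✓
K ⊕ W = T ⊕ T = False ✓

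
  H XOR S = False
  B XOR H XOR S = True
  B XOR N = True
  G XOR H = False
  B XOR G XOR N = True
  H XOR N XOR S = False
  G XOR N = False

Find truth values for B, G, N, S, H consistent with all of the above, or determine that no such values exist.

B = True, G = False, N = False, S = False, H = False

H XOR S = F XOR F = False ✓
B XOR H XOR S = T XOR F XOR F = True ✓
B XOR N = T XOR F = True ✓
G XOR H = F XOR F = False ✓
B XOR G XOR N = T XOR F XOR F = True ✓
H XOR N XOR S = F XOR F XOR F = False ✓
G XOR N = F XOR F = False ✓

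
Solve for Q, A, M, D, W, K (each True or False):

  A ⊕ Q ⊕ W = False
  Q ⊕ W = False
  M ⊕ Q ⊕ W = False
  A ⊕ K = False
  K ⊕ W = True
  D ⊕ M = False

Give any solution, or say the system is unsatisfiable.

Q = True, A = False, M = False, D = False, W = True, K = False

A ⊕ Q ⊕ W = F ⊕ T ⊕ T = False ✓
Q ⊕ W = T ⊕ T = False ✓
M ⊕ Q ⊕ W = F ⊕ T ⊕ T = False ✓
A ⊕ K = F ⊕ F = False ✓
K ⊕ W = F ⊕ T = True ✓
D ⊕ M = F ⊕ F = False ✓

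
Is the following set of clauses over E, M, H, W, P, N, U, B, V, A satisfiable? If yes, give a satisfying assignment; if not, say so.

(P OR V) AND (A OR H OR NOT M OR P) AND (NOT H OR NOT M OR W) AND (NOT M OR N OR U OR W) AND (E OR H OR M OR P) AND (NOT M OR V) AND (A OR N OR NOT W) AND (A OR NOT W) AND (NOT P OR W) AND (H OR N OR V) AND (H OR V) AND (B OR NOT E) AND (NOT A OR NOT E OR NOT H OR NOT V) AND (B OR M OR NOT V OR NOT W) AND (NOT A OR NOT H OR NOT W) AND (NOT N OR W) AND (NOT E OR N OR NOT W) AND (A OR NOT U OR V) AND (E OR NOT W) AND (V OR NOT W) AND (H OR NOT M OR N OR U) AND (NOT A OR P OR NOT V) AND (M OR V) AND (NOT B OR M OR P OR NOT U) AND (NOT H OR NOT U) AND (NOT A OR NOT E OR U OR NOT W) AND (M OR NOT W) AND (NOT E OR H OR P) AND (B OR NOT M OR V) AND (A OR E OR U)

Set E = True.
  then (B OR NOT E) forces B = True.
Set M = False.
  then (M OR V) forces V = True.
  then (M OR NOT W) forces W = False.
  then (NOT P OR W) forces P = False.
  then (NOT N OR W) forces N = False.
  then (NOT A OR P OR NOT V) forces A = False.
  then (NOT B OR M OR P OR NOT U) forces U = False.
  then (NOT E OR H OR P) forces H = True.
All clauses satisfied.

E=T, M=F, H=T, W=F, P=F, N=F, U=F, B=T, V=T, A=F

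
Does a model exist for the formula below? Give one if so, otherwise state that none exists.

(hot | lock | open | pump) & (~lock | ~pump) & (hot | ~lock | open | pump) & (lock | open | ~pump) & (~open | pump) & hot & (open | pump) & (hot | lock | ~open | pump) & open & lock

UNSATISFIABLE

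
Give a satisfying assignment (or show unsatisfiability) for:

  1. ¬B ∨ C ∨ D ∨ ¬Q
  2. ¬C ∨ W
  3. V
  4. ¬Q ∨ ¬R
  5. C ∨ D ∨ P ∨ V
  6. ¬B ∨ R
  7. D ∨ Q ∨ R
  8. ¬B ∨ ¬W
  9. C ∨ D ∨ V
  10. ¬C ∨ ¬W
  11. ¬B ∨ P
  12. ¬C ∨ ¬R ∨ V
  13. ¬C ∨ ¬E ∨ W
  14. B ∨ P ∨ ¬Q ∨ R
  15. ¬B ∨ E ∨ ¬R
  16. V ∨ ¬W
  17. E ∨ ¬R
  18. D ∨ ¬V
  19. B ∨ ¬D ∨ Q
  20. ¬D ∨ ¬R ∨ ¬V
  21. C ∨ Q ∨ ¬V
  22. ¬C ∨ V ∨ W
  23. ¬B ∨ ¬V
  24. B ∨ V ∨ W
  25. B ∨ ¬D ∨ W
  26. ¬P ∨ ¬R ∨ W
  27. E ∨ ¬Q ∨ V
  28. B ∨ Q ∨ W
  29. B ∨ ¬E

Unit clause (V) forces V = True.
In (D ∨ ¬V) only D is left, so D = True.
In (¬D ∨ ¬R ∨ ¬V) only ¬R is left, so R = False.
In (¬B ∨ ¬V) only ¬B is left, so B = False.
In (B ∨ ¬D ∨ W) only W is left, so W = True.
In (B ∨ ¬E) only ¬E is left, so E = False.
In (¬C ∨ ¬W) only ¬C is left, so C = False.
In (B ∨ ¬D ∨ Q) only Q is left, so Q = True.
In (B ∨ P ∨ ¬Q ∨ R) only P is left, so P = True.
All clauses satisfied.

Q=T, B=F, R=F, C=F, V=T, W=T, E=F, P=T, D=T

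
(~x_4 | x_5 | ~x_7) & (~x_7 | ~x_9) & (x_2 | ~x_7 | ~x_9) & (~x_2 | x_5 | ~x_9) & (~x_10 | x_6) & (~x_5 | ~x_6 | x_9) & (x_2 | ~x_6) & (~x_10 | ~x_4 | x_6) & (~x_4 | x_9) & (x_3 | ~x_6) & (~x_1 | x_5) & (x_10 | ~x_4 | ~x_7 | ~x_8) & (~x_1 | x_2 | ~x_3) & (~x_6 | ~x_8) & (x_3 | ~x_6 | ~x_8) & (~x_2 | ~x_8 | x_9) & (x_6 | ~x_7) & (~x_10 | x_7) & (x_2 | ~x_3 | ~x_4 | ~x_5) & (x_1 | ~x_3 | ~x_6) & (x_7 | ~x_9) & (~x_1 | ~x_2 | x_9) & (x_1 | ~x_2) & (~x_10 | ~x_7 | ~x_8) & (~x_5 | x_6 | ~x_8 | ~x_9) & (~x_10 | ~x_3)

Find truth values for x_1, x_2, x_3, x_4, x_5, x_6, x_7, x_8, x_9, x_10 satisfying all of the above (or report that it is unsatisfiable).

Set x_1 = False.
  then (x_1 | ~x_2) forces x_2 = False.
  then (x_2 | ~x_6) forces x_6 = False.
  then (x_6 | ~x_7) forces x_7 = False.
  then (~x_10 | x_7) forces x_10 = False.
  then (x_7 | ~x_9) forces x_9 = False.
  then (~x_4 | x_9) forces x_4 = False.
Set x_3 = True.
Set x_5 = False.
Set x_8 = True.
All clauses satisfied.

x_1=F, x_2=F, x_3=T, x_4=F, x_5=F, x_6=F, x_7=F, x_8=T, x_9=F, x_10=F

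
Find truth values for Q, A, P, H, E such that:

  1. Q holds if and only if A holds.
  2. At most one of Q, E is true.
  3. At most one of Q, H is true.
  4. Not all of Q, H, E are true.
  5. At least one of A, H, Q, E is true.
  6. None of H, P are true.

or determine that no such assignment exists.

Q: True; A: True; P: False; H: False; E: False

  (1) Q=T, A=T — same ✓
  (2) {Q, E}: 1 true — at most one ✓
  (3) {Q, H}: 1 true — at most one ✓
  (4) {Q, H, E}: 1/3 true — not all ✓
  (5) {A, H, Q, E}: 2 true — at least one ✓
  (6) {H, P}: 0 true — none ✓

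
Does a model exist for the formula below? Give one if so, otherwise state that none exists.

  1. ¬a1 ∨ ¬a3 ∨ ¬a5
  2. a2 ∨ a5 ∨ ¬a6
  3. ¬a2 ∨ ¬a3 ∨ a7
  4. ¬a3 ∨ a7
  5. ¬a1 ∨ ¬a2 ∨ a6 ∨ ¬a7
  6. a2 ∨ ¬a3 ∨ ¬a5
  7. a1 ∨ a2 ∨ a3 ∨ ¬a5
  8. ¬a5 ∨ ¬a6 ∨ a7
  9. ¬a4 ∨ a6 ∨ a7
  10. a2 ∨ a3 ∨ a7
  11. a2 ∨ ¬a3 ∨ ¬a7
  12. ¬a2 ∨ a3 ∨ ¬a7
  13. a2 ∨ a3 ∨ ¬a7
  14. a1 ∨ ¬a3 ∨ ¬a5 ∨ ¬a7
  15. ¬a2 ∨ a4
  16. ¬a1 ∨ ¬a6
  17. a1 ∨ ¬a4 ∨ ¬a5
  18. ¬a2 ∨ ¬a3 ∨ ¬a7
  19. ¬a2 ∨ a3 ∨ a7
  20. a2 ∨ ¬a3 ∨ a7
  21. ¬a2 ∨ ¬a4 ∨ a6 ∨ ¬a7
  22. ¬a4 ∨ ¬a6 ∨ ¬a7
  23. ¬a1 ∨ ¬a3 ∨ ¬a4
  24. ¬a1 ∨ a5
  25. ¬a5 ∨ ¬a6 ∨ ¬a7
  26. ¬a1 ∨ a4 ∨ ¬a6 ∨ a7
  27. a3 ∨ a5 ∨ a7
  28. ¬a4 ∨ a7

Case a3 = True:
  (¬a3 ∨ a7) forces a7 = True.
  (a2 ∨ ¬a3 ∨ ¬a7) forces a2 = True.
  Clause (¬a2 ∨ ¬a3 ∨ ¬a7) is falsified — contradiction.
Case a3 = False:
  If a7 = True:
    (¬a2 ∨ a3 ∨ ¬a7) forces a2 = False.
    clause (a2 ∨ a3 ∨ ¬a7) is falsified.
  If a7 = False:
    (a2 ∨ a3 ∨ a7) forces a2 = True.
    clause (¬a2 ∨ a3 ∨ a7) is falsified.
  Every sub-case reaches a contradiction.
Both cases fail, so the formula is unsatisfiable.

No satisfying assignment exists.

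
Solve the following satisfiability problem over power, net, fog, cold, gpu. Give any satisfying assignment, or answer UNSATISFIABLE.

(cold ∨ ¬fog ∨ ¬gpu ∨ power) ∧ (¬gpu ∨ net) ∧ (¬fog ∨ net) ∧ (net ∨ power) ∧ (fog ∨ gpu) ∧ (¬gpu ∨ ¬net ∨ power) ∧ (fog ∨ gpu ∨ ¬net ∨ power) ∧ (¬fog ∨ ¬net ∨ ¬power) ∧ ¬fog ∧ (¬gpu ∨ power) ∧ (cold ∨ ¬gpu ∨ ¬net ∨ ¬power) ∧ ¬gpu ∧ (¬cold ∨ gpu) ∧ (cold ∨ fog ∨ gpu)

Unsatisfiable

Case fog = True:
  Clause (¬fog) is falsified — contradiction.
Case fog = False:
  (fog ∨ gpu) forces gpu = True.
  Clause (¬gpu) is falsified — contradiction.
Both cases fail, so the formula is unsatisfiable.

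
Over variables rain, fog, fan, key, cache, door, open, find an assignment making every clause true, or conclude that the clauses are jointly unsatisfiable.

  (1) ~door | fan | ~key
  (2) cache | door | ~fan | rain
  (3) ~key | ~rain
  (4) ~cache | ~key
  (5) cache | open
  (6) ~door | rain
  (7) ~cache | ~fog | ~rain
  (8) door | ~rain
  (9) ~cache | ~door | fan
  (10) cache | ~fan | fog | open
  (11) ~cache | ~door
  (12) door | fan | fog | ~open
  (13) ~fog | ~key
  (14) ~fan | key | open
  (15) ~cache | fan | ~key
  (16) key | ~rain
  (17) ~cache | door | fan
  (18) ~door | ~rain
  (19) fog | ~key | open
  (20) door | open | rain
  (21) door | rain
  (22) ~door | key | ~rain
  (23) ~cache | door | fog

Case rain = True:
  (~key | ~rain) forces key = False.
  Clause (key | ~rain) is falsified — contradiction.
Case rain = False:
  (~door | rain) forces door = False.
  Clause (door | rain) is falsified — contradiction.
Both cases fail, so the formula is unsatisfiable.

The formula is unsatisfiable.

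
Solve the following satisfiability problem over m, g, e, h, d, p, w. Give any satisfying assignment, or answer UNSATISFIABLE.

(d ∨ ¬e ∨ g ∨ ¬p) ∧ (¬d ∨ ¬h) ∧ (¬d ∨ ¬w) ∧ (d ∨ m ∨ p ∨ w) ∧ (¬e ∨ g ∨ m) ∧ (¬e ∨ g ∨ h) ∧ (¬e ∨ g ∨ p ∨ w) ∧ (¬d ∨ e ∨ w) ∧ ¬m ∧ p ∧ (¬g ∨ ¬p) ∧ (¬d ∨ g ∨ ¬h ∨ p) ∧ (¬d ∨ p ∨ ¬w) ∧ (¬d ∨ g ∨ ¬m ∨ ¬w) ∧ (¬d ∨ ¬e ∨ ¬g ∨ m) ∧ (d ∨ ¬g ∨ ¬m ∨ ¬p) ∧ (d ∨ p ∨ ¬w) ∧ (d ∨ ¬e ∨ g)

Unit clause (¬m) forces m = False.
Unit clause (p) forces p = True.
In (¬g ∨ ¬p) only ¬g is left, so g = False.
In (¬e ∨ g ∨ m) only ¬e is left, so e = False.
Set h = True.
  then (¬d ∨ ¬h) forces d = False.
Set w = True.
All clauses satisfied.

m = False; g = False; e = False; h = True; d = False; p = True; w = True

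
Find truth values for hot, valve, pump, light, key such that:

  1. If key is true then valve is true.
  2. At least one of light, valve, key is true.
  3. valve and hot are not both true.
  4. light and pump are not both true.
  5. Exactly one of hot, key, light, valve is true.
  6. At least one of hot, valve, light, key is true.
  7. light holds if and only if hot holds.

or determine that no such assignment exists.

hot: False, valve: True, pump: False, light: False, key: False

  (1) key=F ⇒ valve: vacuous ✓
  (2) {light, valve, key}: 1 true — at least one ✓
  (3) valve=T, hot=F — not both ✓
  (4) light=F, pump=F — not both ✓
  (5) {hot, key, light, valve}: 1 true — exactly one ✓
  (6) {hot, valve, light, key}: 1 true — at least one ✓
  (7) light=F, hot=F — same ✓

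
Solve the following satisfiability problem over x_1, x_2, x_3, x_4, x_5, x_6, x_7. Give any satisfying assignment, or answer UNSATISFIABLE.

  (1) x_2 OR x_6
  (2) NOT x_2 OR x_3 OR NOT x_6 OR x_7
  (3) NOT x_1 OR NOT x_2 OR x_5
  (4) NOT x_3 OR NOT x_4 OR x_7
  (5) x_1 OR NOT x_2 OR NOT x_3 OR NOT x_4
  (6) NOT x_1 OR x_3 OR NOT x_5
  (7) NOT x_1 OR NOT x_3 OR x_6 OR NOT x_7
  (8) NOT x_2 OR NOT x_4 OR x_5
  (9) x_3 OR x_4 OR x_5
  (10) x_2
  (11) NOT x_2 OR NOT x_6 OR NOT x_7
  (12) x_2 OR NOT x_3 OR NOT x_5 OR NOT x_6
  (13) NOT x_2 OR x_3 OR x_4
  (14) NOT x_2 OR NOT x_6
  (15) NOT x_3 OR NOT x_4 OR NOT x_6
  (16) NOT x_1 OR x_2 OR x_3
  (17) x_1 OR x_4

x_1 = False, x_2 = True, x_3 = False, x_4 = True, x_5 = True, x_6 = False, x_7 = False

Unit clause (x_2) forces x_2 = True.
In (NOT x_2 OR NOT x_6) only NOT x_6 is left, so x_6 = False.
Set x_1 = False.
  then (x_1 OR x_4) forces x_4 = True.
  then (x_1 OR NOT x_2 OR NOT x_3 OR NOT x_4) forces x_3 = False.
  then (NOT x_2 OR NOT x_4 OR x_5) forces x_5 = True.
Set x_7 = False.
All clauses satisfied.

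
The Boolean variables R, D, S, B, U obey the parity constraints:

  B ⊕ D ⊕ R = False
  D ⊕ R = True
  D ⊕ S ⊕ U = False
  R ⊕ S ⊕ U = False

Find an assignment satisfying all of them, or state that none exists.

No satisfying assignment exists.

Adding constraints 2, 3, 4 mod 2: every variable appears an even number of times on the left, so the left side is 0.
But the right sides sum to 1 (mod 2). 0 ≠ 1 — the system is inconsistent.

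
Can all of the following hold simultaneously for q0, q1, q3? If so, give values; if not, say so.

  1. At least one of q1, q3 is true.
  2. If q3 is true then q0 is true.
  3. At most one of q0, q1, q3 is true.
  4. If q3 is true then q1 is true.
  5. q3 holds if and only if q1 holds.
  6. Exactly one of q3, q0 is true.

The formula is unsatisfiable.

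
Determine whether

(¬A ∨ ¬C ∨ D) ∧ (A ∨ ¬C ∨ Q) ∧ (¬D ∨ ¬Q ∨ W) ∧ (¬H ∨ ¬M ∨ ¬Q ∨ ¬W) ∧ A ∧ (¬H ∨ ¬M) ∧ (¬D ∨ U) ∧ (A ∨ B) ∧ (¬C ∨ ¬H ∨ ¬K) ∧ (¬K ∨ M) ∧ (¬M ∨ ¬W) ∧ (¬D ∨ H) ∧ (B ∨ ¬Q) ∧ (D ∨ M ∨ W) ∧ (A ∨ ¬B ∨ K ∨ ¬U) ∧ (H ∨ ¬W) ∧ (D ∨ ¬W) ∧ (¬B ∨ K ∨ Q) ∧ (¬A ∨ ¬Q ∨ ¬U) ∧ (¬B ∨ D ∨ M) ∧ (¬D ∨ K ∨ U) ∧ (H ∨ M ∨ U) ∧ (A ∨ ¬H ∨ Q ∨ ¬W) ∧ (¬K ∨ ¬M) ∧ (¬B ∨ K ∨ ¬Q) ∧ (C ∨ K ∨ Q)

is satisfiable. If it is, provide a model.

H = True, B = False, U = True, C = True, W = False, M = False, A = True, D = True, K = False, Q = False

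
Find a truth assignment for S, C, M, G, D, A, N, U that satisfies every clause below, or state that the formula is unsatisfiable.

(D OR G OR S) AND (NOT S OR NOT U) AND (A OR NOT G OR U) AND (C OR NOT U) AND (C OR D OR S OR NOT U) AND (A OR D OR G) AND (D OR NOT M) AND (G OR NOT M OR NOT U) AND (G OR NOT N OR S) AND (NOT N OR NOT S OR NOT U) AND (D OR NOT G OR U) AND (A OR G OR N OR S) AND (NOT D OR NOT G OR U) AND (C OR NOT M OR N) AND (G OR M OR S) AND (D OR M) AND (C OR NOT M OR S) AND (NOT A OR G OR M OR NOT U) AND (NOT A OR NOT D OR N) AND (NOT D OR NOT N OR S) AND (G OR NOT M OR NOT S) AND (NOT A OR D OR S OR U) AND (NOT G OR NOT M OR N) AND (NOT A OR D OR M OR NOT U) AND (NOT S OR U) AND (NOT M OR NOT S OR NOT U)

S = False; C = True; M = False; G = True; D = True; A = False; N = False; U = True

Set S = False.
Set C = True.
Set M = False.
  then (G OR M OR S) forces G = True.
  then (D OR M) forces D = True.
  then (NOT D OR NOT N OR S) forces N = False.
  then (NOT D OR NOT G OR U) forces U = True.
  then (NOT A OR NOT D OR N) forces A = False.
All clauses satisfied.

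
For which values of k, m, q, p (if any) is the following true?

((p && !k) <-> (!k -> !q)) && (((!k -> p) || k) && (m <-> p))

k = False; m = True; q = False; p = True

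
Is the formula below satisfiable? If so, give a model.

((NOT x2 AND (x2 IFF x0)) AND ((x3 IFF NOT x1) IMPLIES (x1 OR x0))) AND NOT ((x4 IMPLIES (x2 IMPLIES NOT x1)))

Case x2 = True: the conjunct NOT x2 is False.
Case x2 = False: the conjunct NOT ((x4 IMPLIES (x2 IMPLIES NOT x1))) becomes NOT ((x4 IMPLIES True)) = False.
Both cases fail — unsatisfiable.

No satisfying assignment exists.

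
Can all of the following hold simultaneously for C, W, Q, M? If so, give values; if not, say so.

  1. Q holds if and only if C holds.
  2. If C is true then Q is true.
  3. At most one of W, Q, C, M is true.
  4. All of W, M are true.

Case M = True:
  (3) with M=T forces W = False.
  Constraint (4) is violated (W=F) — contradiction.
Case M = False:
  Constraint (4) is violated (M=F) — contradiction.
Both cases fail — unsatisfiable.

Unsatisfiable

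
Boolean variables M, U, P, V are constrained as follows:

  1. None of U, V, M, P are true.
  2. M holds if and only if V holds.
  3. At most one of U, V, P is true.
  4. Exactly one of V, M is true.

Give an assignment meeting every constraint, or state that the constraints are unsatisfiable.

Unsatisfiable

Case M = True:
  Constraint (1) is violated (M=T) — contradiction.
Case M = False:
  (1) forces U = False.
  (1) forces V = False.
  Constraint (4) is violated (V=F, M=F) — contradiction.
Both cases fail — unsatisfiable.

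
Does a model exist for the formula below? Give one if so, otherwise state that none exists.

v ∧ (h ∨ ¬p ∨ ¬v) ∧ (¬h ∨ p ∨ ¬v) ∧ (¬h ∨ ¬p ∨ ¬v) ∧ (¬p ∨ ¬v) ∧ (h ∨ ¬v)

No satisfying assignment exists.

Case v = True:
  (¬p ∨ ¬v) forces p = False.
  (¬h ∨ p ∨ ¬v) forces h = False.
  Clause (h ∨ ¬v) is falsified — contradiction.
Case v = False:
  Clause (v) is falsified — contradiction.
Both cases fail, so the formula is unsatisfiable.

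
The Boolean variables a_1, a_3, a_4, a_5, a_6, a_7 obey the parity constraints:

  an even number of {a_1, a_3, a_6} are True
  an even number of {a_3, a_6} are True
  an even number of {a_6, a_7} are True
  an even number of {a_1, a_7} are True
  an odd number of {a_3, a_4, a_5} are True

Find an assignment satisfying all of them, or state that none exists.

a_1 = False; a_3 = False; a_4 = True; a_5 = False; a_6 = False; a_7 = False

{a_1, a_3, a_6}: 0 true → even ✓
{a_3, a_6}: 0 true → even ✓
{a_6, a_7}: 0 true → even ✓
{a_1, a_7}: 0 true → even ✓
{a_3, a_4, a_5}: 1 true → odd ✓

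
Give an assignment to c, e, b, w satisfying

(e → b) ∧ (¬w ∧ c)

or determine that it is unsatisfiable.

c=T, e=F, b=F, w=F

  e → b = True
  ¬w ∧ c = True
    ¬w = True
Both conjuncts True, so the formula holds.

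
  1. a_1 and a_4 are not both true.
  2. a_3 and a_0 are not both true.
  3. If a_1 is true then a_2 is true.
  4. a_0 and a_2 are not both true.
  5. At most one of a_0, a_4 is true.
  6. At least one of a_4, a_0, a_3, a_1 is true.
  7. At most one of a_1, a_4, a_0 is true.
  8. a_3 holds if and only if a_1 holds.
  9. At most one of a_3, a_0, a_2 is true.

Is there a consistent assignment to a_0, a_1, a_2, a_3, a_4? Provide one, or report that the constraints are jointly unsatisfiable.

a_0 = True, a_1 = False, a_2 = False, a_3 = False, a_4 = False

  (1) a_1=F, a_4=F — not both ✓
  (2) a_3=F, a_0=T — not both ✓
  (3) a_1=F ⇒ a_2: vacuous ✓
  (4) a_0=T, a_2=F — not both ✓
  (5) {a_0, a_4}: 1 true — at most one ✓
  (6) {a_4, a_0, a_3, a_1}: 1 true — at least one ✓
  (7) {a_1, a_4, a_0}: 1 true — at most one ✓
  (8) a_3=F, a_1=F — same ✓
  (9) {a_3, a_0, a_2}: 1 true — at most one ✓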